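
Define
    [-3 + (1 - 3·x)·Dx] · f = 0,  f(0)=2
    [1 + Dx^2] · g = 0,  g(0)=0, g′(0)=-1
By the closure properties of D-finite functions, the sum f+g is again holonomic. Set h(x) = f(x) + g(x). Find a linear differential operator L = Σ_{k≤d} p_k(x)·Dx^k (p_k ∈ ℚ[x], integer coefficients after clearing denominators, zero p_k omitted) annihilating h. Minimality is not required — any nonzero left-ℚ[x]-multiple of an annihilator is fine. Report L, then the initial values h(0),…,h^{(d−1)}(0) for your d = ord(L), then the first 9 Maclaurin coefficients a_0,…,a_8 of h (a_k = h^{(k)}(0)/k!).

L = (165 - 18·x + 27·x^2) + (-19 + 63·x - 27·x^2 + 27·x^3)·Dx + (165 - 18·x + 27·x^2)·Dx^2 + (-19 + 63·x - 27·x^2 + 27·x^3)·Dx^3  (order 3).
h: a_k = 2, 5, 18, 325/6, 162, 58319/120, 1458, 22044961/5040, 13122, …
ICs: h(0) = 2, h′(0) = 5, h′′(0) = 36.

f: a_k = 2, 6, 18, 54, 162, 486, 1458, 4374, 13122, …
g: a_k = 0, -1, 0, 1/6, 0, -1/120, 0, 1/5040, 0, …
L₀ := lclm(L_f,L_g); ord L₀ ≤ 1+2.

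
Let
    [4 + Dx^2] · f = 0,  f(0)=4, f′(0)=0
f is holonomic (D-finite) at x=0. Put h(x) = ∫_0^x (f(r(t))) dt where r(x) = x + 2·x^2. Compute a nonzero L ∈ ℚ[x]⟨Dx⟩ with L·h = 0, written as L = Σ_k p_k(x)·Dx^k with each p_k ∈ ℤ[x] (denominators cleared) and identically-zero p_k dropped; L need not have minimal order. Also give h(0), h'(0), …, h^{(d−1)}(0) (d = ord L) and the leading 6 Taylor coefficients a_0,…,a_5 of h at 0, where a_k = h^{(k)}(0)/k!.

L = (4 + 48·x + 192·x^2 + 256·x^3)·Dx - 4·Dx^2 + (1 + 4·x)·Dx^3  (order 3).
h: a_k = 0, 4, 0, -8/3, -8, -88/15, …
ICs: h(0) = 0, h′(0) = 4, h′′(0) = 0.

f: a_k = 4, 0, -8, 0, 8/3, 0, …
L₀ from L_f via x↦r, Dx↦r'^{-1}Dx.
∫: right-multiply L₀ by Dx.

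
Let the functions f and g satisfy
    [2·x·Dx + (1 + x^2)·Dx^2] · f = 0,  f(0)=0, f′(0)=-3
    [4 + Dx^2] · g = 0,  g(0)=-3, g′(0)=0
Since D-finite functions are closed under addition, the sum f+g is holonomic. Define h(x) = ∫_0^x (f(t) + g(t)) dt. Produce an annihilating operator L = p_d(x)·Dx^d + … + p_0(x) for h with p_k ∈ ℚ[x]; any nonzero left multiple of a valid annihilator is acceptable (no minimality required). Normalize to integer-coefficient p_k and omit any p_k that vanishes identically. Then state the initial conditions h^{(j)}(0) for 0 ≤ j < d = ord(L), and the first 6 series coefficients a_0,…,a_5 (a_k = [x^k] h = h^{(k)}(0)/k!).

L = (-32·x + 80·x^3 + 16·x^5)·Dx^2 + (4 + 32·x^2 + 36·x^4 + 8·x^6)·Dx^3 + (-8·x + 20·x^3 + 4·x^5)·Dx^4 + (1 + 8·x^2 + 9·x^4 + 2·x^6)·Dx^5  (order 5).
h: a_k = 0, -3, -3/2, 2, 1/4, -2/5, …
ICs: h(0) = 0, h′(0) = -3, h′′(0) = -3, h′′′(0) = 12, h′′′′(0) = 6.

f: a_k = 0, -3, 0, 1, 0, -3/5, …
g: a_k = -3, 0, 6, 0, -2, 0, …
f+g: L₀ = lclm(L_f,L_g), ord ≤ 2+2.
h=∫₀ˣh₀: take L = L₀·Dx.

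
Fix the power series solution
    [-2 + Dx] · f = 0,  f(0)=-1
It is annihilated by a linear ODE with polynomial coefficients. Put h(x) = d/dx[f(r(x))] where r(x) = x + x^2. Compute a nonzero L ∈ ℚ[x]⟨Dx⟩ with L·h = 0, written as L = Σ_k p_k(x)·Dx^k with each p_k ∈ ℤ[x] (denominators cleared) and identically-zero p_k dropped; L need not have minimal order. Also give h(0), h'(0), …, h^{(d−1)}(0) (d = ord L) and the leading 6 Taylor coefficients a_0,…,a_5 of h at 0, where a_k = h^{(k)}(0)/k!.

f: a_k = -1, -2, -2, -4/3, -2/3, -4/15, …
Change of var in L_f (x↦r) gives L₀.
Differentiate: ansatz ord ≤ ord L₀ ⇒ L.
L = (4 + 8·x + 8·x^2) + (-1 - 2·x)·Dx  (order 1).
h: a_k = -2, -8, -16, -80/3, -104/3, -608/15, …
ICs: h(0) = -2.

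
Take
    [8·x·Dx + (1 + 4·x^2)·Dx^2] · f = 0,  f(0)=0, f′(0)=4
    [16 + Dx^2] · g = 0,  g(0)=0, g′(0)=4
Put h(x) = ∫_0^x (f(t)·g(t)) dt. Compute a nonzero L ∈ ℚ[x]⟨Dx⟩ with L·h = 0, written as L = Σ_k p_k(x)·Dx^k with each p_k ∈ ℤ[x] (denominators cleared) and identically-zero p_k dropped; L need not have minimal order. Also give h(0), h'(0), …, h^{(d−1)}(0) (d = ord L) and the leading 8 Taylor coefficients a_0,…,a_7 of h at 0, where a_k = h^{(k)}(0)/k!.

L = (2560 + 29696·x^2 + 118784·x^4 + 262144·x^6 + 262144·x^8)·Dx + (1536·x + 14336·x^3 + 49152·x^5 + 65536·x^7)·Dx^2 + (240 + 3008·x^2 + 13824·x^4 + 32768·x^6 + 32768·x^8)·Dx^3 + (96·x + 896·x^3 + 3072·x^5 + 4096·x^7)·Dx^4 + (5 + 72·x^2 + 400·x^4 + 1024·x^6 + 1024·x^8)·Dx^5  (order 5).
h: a_k = 0, 0, 0, 16/3, 0, -64/5, 0, 1280/63, …
ICs: h(0) = 0, h′(0) = 0, h′′(0) = 0, h′′′(0) = 32, h′′′′(0) = 0.

f: a_k = 0, 4, 0, -16/3, 0, 64/5, 0, -256/7, …
g: a_k = 0, 4, 0, -32/3, 0, 128/15, 0, -1024/315, …
h₀=f·g: eliminate ⇒ L₀, order ≤ 2·2.
h=∫h₀ ⇒ L = L₀·Dx.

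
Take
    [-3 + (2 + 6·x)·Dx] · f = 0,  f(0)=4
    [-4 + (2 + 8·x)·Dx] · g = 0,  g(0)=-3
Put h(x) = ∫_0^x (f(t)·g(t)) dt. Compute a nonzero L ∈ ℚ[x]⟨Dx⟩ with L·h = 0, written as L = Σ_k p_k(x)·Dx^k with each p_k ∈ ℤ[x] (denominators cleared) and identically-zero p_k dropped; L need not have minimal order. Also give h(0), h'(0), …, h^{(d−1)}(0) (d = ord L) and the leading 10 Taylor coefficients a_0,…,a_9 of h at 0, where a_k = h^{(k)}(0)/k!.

f: a_k = 4, 6, -9/2, 27/4, -405/32, 1701/64, -15309/256, 72171/512, -2814669/8192, 14073345/16384, …
g: a_k = -3, -6, 6, -12, 30, -84, 252, -792, 2574, -8580, …
Product ⇒ symmetric product L₀, ord ≤ 1.
Integrate: L := L₀·Dx.
L = (-7 - 24·x)·Dx + (2 + 14·x + 24·x^2)·Dx^2  (order 2).
h: a_k = 0, -12, -21, 1/2, -21/16, 591/160, -1393/128, 59391/1792, -424053/4096, 2703887/8192, …
ICs: h(0) = 0, h′(0) = -12.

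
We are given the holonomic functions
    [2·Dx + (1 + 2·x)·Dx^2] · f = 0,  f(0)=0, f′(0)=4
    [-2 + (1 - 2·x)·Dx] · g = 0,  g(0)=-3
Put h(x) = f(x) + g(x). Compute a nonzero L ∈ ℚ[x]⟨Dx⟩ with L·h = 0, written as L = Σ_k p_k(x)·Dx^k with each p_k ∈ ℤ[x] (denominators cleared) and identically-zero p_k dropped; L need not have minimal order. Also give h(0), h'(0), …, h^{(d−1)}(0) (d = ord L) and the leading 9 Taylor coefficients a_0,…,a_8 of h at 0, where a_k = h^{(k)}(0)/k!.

L = (-40 - 16·x)·Dx + (-8 - 64·x - 32·x^2)·Dx^2 + (3 + 2·x - 12·x^2 - 8·x^3)·Dx^3  (order 3).
h: a_k = -3, -2, -16, -56/3, -56, -416/5, -640/3, -2432/7, -832, …
ICs: h(0) = -3, h′(0) = -2, h′′(0) = -32.

f: a_k = 0, 4, -4, 16/3, -8, 64/5, -64/3, 256/7, -64, …
g: a_k = -3, -6, -12, -24, -48, -96, -192, -384, -768, …
f+g: L₀ = lclm(L_f,L_g), ord ≤ 2+1.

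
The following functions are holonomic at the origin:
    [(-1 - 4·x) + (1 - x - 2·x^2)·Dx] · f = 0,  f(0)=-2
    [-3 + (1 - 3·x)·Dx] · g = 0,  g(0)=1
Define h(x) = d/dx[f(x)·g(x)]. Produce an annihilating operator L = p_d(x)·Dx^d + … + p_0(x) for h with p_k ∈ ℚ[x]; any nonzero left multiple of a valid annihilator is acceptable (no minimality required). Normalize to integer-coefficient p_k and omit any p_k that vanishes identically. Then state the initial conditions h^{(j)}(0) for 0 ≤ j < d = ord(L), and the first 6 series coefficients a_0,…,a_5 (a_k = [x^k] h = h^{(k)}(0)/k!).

f: a_k = -2, -2, -6, -10, -22, -42, …
g: a_k = 1, 3, 9, 27, 81, 243, …
L₀ := L_f ⊗_s L_g (sym. prod.), ord ≤ 1.
Derive L from L₀ (diff closure).
L = (15 - 30·x - 69·x^2 + 48·x^3 + 216·x^4) + (-2 + 9·x + 3·x^2 - 47·x^3 + 15·x^4 + 54·x^5)·Dx  (order 1).
h: a_k = -8, -60, -300, -1288, -5040, -18660, …
ICs: h(0) = -8.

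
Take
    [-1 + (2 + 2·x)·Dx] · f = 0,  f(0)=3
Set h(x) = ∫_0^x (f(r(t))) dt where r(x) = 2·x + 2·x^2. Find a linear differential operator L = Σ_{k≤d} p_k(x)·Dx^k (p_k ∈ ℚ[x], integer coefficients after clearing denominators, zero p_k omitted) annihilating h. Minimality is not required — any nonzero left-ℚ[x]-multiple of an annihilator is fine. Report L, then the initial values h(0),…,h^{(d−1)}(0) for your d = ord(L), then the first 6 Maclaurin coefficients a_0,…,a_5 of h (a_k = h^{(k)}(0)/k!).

f: a_k = 3, 3/2, -3/8, 3/16, -15/128, 21/256, …
f∘r: x↦r, Dx↦Dx/r' in L_f ⇒ L₀.
∫: right-multiply L₀ by Dx.
L = (-1 - 2·x)·Dx + (1 + 2·x + 2·x^2)·Dx^2  (order 2).
h: a_k = 0, 3, 3/2, 1/2, -3/8, 9/40, …
ICs: h(0) = 0, h′(0) = 3.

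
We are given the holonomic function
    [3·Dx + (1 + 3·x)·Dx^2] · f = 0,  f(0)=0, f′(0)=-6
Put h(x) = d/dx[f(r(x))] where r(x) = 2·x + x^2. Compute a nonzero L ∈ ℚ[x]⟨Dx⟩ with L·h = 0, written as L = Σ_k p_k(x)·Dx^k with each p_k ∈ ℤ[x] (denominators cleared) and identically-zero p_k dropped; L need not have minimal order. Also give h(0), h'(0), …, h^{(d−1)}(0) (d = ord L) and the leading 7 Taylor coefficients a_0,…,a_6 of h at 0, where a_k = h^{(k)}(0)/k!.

f: a_k = 0, -6, 9, -18, 81/2, -486/5, 243, …
L₀ from L_f via x↦r, Dx↦r'^{-1}Dx.
Differentiate: ansatz ord ≤ ord L₀ ⇒ L.
L = (5 + 6·x + 3·x^2) + (1 + 7·x + 9·x^2 + 3·x^3)·Dx  (order 1).
h: a_k = -12, 60, -324, 1764, -9612, 52380, -285444, …
ICs: h(0) = -12.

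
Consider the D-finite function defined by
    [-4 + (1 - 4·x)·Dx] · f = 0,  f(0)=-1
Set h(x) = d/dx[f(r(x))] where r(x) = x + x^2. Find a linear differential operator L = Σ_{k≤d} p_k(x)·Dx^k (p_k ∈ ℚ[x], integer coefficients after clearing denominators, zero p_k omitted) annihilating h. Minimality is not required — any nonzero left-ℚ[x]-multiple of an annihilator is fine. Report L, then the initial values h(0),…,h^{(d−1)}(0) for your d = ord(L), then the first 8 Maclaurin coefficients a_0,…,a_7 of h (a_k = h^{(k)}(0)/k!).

L = (10 + 24·x + 24·x^2) + (-1 + 2·x + 12·x^2 + 8·x^3)·Dx  (order 1).
h: a_k = -4, -40, -288, -1856, -11200, -64896, -365568, -2017280, …
ICs: h(0) = -4.

f: a_k = -1, -4, -16, -64, -256, -1024, -4096, -16384, …
f∘r: x↦r, Dx↦Dx/r' in L_f ⇒ L₀.
Derive L from L₀ (diff closure).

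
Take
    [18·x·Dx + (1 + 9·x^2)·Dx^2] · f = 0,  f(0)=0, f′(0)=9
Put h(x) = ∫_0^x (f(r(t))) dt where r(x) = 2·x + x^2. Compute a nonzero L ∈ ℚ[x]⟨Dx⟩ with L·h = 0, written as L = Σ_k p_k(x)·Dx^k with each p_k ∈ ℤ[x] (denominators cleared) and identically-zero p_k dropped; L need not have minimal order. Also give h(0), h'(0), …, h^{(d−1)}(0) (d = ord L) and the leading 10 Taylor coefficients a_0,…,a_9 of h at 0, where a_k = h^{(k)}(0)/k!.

L = (-1 + 72·x + 144·x^2 + 108·x^3 + 27·x^4)·Dx^2 + (1 + x + 36·x^2 + 72·x^3 + 45·x^4 + 9·x^5)·Dx^3  (order 3).
h: a_k = 0, 0, 9, 3, -54, -324/5, 3753/5, 11637/7, -94770/7, -46008, …
ICs: h(0) = 0, h′(0) = 0, h′′(0) = 18.

f: a_k = 0, 9, 0, -27, 0, 729/5, 0, -6561/7, 0, 6561, …
f∘r: x↦r, Dx↦Dx/r' in L_f ⇒ L₀.
∫: right-multiply L₀ by Dx.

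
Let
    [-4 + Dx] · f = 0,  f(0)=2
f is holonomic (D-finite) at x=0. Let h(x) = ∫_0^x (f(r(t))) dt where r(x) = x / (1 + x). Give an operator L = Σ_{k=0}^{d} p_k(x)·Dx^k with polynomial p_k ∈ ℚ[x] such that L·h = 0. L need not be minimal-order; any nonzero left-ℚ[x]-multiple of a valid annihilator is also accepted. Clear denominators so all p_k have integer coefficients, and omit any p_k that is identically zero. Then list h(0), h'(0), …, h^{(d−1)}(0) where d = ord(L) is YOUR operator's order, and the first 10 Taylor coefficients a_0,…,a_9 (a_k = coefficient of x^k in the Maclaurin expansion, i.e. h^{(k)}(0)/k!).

f: a_k = 2, 8, 16, 64/3, 64/3, 256/15, 512/45, 2048/315, 1024/315, 4096/2835, …
h₀=f(r): pull back L_f along r ⇒ L₀.
h=∫₀ˣh₀: take L = L₀·Dx.
L = -4·Dx + (1 + 2·x + x^2)·Dx^2  (order 2).
h: a_k = 0, 2, 4, 8/3, -2/3, -8/15, 28/45, -88/315, -17/315, 632/2835, …
ICs: h(0) = 0, h′(0) = 2.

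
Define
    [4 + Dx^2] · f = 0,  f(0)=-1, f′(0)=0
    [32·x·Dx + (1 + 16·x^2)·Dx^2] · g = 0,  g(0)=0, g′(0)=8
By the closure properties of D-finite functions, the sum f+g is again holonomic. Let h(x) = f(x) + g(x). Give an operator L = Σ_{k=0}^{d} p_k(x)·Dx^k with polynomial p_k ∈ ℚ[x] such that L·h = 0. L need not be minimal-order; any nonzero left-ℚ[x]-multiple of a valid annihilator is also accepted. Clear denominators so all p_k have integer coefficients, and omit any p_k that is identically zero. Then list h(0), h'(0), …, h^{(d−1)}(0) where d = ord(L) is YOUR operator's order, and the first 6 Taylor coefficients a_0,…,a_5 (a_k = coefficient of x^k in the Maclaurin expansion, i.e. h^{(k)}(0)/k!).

L = (-6016·x + 102400·x^3 + 32768·x^5)·Dx + (-28 + 1216·x^2 + 27648·x^4 + 16384·x^6)·Dx^2 + (-1504·x + 25600·x^3 + 8192·x^5)·Dx^3 + (-7 + 304·x^2 + 6912·x^4 + 4096·x^6)·Dx^4  (order 4).
h: a_k = -1, 8, 2, -128/3, -2/3, 2048/5, …
ICs: h(0) = -1, h′(0) = 8, h′′(0) = 4, h′′′(0) = -256.

f: a_k = -1, 0, 2, 0, -2/3, 0, …
g: a_k = 0, 8, 0, -128/3, 0, 2048/5, …
f+g: L₀ = lclm(L_f,L_g), ord ≤ 2+2.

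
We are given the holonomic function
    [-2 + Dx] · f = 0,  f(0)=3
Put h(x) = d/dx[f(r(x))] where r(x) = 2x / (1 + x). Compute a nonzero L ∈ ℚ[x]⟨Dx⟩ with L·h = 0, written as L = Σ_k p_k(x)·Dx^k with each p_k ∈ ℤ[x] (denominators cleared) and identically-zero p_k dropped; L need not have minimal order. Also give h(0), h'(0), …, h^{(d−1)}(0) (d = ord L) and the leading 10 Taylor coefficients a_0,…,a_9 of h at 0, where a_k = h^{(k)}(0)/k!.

f: a_k = 3, 6, 6, 4, 2, 4/5, 4/15, 8/105, 2/105, 4/945, …
h₀=f(r): pull back L_f along r ⇒ L₀.
h=h₀': d/dx-closure on L₀ ⇒ L.
L = (2 - 2·x) + (-1 - 2·x - x^2)·Dx  (order 1).
h: a_k = 12, 24, -12, -16, 28, -88/5, -68/15, 2528/105, -3316/105, 23672/945, …
ICs: h(0) = 12.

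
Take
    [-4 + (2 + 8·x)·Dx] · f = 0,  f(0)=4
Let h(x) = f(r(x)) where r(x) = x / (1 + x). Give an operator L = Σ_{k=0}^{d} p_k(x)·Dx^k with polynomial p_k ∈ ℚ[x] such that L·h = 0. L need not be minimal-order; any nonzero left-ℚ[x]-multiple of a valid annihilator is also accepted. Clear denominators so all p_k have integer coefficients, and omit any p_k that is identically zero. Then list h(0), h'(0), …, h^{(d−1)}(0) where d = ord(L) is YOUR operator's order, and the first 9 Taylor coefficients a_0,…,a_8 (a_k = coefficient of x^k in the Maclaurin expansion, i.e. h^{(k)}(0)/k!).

f: a_k = 4, 8, -8, 16, -40, 112, -336, 1056, -3432, …
Change of var in L_f (x↦r) gives L₀.
L = -2 + (1 + 6·x + 5·x^2)·Dx  (order 1).
h: a_k = 4, 8, -16, 40, -120, 408, -1504, 5848, -23600, …
ICs: h(0) = 4.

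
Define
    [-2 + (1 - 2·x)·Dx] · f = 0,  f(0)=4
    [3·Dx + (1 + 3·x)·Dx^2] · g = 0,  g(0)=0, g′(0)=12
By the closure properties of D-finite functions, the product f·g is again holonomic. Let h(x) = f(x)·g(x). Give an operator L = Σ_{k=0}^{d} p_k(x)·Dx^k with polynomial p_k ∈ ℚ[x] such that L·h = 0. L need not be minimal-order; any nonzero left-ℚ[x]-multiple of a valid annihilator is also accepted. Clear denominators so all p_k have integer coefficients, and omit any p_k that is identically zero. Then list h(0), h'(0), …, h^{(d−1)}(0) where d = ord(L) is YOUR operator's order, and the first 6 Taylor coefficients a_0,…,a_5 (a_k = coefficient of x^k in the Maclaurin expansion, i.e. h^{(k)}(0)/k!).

f: a_k = 4, 8, 16, 32, 64, 128, …
g: a_k = 0, 12, -18, 36, -81, 972/5, …
Product ⇒ symmetric product L₀, ord ≤ 2.
L = 6 + (1 + 18·x)·Dx + (-1 - x + 6·x^2)·Dx^2  (order 2).
h: a_k = 0, 48, 24, 192, 60, 4488/5, …
ICs: h(0) = 0, h′(0) = 48.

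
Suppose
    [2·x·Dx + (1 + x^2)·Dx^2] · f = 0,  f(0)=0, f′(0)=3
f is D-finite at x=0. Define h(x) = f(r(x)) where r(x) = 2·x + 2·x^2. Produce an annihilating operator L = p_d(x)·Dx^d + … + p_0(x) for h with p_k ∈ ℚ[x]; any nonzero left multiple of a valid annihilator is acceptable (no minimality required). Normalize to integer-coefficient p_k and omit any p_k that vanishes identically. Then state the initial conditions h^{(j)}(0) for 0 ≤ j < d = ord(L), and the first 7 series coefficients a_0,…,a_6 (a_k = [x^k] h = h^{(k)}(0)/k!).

L = (-2 + 8·x + 32·x^2 + 48·x^3 + 24·x^4)·Dx + (1 + 2·x + 4·x^2 + 16·x^3 + 20·x^4 + 8·x^5)·Dx^2  (order 2).
h: a_k = 0, 6, 6, -8, -24, -24/5, 88, …
ICs: h(0) = 0, h′(0) = 6.

f: a_k = 0, 3, 0, -1, 0, 3/5, 0, …
L₀ from L_f via x↦r, Dx↦r'^{-1}Dx.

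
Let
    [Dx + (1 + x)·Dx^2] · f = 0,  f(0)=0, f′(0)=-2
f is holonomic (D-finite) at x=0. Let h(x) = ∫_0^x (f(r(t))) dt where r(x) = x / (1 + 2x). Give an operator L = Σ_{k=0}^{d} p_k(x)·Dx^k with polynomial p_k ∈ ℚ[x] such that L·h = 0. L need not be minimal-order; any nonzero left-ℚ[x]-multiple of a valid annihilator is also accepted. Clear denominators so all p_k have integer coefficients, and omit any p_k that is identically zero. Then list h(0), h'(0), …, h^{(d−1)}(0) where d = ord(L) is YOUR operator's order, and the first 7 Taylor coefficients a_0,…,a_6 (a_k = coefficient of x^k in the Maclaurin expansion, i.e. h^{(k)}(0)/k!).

f: a_k = 0, -2, 1, -2/3, 1/2, -2/5, 1/3, …
Change of var in L_f (x↦r) gives L₀.
∫: right-multiply L₀ by Dx.
L = (5 + 12·x)·Dx^2 + (1 + 5·x + 6·x^2)·Dx^3  (order 3).
h: a_k = 0, 0, -1, 5/3, -19/6, 13/2, -211/15, …
ICs: h(0) = 0, h′(0) = 0, h′′(0) = -2.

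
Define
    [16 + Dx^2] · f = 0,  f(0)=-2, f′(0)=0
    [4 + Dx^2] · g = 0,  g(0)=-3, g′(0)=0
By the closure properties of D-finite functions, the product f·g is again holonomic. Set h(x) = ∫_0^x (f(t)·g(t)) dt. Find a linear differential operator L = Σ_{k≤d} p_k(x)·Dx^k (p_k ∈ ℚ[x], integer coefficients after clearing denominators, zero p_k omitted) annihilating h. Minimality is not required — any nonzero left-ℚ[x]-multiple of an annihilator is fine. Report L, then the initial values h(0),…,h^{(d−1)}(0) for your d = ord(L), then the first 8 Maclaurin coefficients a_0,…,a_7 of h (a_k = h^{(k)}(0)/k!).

L = 144·Dx + 40·Dx^3 + Dx^5  (order 5).
h: a_k = 0, 6, 0, -20, 0, 164/5, 0, -584/21, …
ICs: h(0) = 0, h′(0) = 6, h′′(0) = 0, h′′′(0) = -120, h′′′′(0) = 0.

f: a_k = -2, 0, 16, 0, -64/3, 0, 512/45, 0, …
g: a_k = -3, 0, 6, 0, -2, 0, 4/15, 0, …
f·g: L₀ = L_f ⊗_s L_g, ord ≤ 2·2.
h=∫h₀ ⇒ L = L₀·Dx.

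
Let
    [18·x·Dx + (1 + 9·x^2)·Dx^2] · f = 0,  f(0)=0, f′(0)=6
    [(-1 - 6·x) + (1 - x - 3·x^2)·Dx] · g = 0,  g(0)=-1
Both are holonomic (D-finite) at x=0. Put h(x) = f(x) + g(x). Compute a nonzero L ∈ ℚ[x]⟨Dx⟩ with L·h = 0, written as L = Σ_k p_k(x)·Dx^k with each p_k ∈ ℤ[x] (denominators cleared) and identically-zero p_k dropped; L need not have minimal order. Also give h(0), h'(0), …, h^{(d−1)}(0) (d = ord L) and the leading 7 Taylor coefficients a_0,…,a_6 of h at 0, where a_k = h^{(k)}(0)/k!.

L = (72 - 288·x - 4428·x^2 - 9720·x^3 - 33534·x^4 - 13122·x^6)·Dx + (-30 - 180·x - 144·x^2 - 1728·x^3 - 9153·x^4 - 23814·x^5 - 2187·x^6 - 13122·x^7)·Dx^2 + (4 + 14·x + 114·x^2 - 36·x^3 + 459·x^4 - 1539·x^5 - 2430·x^6 - 729·x^7 - 2187·x^8)·Dx^3  (order 3).
h: a_k = -1, 5, -4, -25, -19, 286/5, -97, …
ICs: h(0) = -1, h′(0) = 5, h′′(0) = -8.

f: a_k = 0, 6, 0, -18, 0, 486/5, 0, …
g: a_k = -1, -1, -4, -7, -19, -40, -97, …
f+g: L₀ = lclm(L_f,L_g), ord ≤ 2+1.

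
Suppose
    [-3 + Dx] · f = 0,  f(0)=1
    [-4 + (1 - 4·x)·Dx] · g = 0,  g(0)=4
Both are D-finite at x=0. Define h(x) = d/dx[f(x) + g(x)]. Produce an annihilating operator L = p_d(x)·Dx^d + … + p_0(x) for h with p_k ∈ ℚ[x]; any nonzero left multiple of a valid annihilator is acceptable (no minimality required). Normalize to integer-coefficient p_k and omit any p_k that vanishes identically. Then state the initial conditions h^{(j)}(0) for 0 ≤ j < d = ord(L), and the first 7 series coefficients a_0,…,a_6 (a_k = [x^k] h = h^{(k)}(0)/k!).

L = (216 + 288·x) + (-87 - 72·x + 144·x^2)·Dx + (5 - 8·x - 48·x^2)·Dx^2  (order 2).
h: a_k = 19, 137, 1563/2, 8219/2, 163921/8, 3932403/40, 36700403/80, …
ICs: h(0) = 19, h′(0) = 137.

f: a_k = 1, 3, 9/2, 9/2, 27/8, 81/40, 81/80, …
g: a_k = 4, 16, 64, 256, 1024, 4096, 16384, …
h₀=f+g: left-lcm gives L₀, ord ≤ 2.
h₀' ⇒ L via d/dx closure of L₀.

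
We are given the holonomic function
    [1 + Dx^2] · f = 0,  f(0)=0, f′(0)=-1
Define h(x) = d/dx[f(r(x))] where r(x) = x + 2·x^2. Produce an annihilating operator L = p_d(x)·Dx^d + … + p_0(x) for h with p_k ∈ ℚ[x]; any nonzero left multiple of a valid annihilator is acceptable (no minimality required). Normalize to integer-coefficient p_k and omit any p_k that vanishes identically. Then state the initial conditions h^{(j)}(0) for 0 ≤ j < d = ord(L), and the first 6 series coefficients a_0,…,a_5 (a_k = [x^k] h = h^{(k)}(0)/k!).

L = (49 + 16·x + 96·x^2 + 256·x^3 + 256·x^4) + (-12 - 48·x)·Dx + (1 + 8·x + 16·x^2)·Dx^2  (order 2).
h: a_k = -1, -4, 1/2, 4, 239/24, 15/2, …
ICs: h(0) = -1, h′(0) = -4.

f: a_k = 0, -1, 0, 1/6, 0, -1/120, …
L₀ from L_f via x↦r, Dx↦r'^{-1}Dx.
h=h₀': d/dx-closure on L₀ ⇒ L.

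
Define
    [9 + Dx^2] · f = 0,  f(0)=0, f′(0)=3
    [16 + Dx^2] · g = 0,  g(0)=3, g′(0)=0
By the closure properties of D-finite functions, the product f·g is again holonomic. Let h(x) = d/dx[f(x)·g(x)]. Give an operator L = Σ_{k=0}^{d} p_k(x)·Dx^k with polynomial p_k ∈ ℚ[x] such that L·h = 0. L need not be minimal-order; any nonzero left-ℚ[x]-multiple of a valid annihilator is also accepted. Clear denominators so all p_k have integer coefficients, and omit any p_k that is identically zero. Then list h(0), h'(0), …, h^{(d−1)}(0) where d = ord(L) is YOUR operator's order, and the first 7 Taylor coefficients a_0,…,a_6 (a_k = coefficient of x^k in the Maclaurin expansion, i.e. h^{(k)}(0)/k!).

f: a_k = 0, 3, 0, -9/2, 0, 81/40, 0, …
g: a_k = 3, 0, -24, 0, 32, 0, -256/15, …
Product ⇒ symmetric product L₀, ord ≤ 4.
h=h₀': d/dx-closure on L₀ ⇒ L.
L = 49 + 50·Dx^2 + Dx^4  (order 4).
h: a_k = 9, 0, -513/2, 0, 8403/8, 0, -137257/80, …
ICs: h(0) = 9, h′(0) = 0, h′′(0) = -513, h′′′(0) = 0.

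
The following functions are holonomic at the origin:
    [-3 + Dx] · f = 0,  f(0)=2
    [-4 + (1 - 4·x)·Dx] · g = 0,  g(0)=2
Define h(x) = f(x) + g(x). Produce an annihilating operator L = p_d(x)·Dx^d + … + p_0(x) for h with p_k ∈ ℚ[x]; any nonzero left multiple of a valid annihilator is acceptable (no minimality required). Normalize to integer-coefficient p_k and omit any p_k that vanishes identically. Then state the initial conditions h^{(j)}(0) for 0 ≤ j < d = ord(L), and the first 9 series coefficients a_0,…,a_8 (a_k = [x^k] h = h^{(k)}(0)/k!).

f: a_k = 2, 6, 9, 9, 27/4, 81/20, 81/40, 243/280, 729/2240, …
g: a_k = 2, 8, 32, 128, 512, 2048, 8192, 32768, 131072, …
Weyl lclm of L_f,L_g ⇒ L₀ (ord ≤ 2).
L = (60 + 144·x) + (-23 - 72·x + 144·x^2)·Dx + (1 + 8·x - 48·x^2)·Dx^2  (order 2).
h: a_k = 4, 14, 41, 137, 2075/4, 41041/20, 327761/40, 9175283/280, 293602009/2240, …
ICs: h(0) = 4, h′(0) = 14.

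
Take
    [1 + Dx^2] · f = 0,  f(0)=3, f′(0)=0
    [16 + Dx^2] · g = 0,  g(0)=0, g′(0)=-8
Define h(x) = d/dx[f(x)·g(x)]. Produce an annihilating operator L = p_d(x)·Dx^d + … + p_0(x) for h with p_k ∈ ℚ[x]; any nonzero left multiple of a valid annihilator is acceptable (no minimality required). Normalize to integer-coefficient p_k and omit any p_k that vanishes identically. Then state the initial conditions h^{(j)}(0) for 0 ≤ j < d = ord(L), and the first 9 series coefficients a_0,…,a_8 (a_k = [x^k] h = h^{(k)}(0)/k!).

f: a_k = 3, 0, -3/2, 0, 1/8, 0, -1/240, 0, 1/13440, …
g: a_k = 0, -8, 0, 64/3, 0, -256/15, 0, 2048/315, 0, …
h₀=f·g: eliminate ⇒ L₀, order ≤ 2·2.
Differentiate: ansatz ord ≤ ord L₀ ⇒ L.
L = 225 + 34·Dx^2 + Dx^4  (order 4).
h: a_k = -24, 0, 228, 0, -421, 0, 10039/30, 0, -246601/1680, …
ICs: h(0) = -24, h′(0) = 0, h′′(0) = 456, h′′′(0) = 0.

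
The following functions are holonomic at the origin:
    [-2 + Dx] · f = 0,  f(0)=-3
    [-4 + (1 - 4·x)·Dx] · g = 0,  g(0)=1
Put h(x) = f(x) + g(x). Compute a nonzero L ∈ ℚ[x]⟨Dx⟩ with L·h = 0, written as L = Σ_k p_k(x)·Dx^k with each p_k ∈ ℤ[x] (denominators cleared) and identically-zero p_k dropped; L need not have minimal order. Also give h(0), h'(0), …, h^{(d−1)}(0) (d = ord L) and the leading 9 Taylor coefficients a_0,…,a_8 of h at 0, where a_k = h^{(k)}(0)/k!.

L = (24 + 32·x) + (-14 - 16·x + 32·x^2)·Dx + (1 - 16·x^2)·Dx^2  (order 2).
h: a_k = -2, -2, 10, 60, 254, 5116/5, 61436/15, 1720312/105, 6881278/105, …
ICs: h(0) = -2, h′(0) = -2.

f: a_k = -3, -6, -6, -4, -2, -4/5, -4/15, -8/105, -2/105, …
g: a_k = 1, 4, 16, 64, 256, 1024, 4096, 16384, 65536, …
L₀ := lclm(L_f,L_g); ord L₀ ≤ 1+1.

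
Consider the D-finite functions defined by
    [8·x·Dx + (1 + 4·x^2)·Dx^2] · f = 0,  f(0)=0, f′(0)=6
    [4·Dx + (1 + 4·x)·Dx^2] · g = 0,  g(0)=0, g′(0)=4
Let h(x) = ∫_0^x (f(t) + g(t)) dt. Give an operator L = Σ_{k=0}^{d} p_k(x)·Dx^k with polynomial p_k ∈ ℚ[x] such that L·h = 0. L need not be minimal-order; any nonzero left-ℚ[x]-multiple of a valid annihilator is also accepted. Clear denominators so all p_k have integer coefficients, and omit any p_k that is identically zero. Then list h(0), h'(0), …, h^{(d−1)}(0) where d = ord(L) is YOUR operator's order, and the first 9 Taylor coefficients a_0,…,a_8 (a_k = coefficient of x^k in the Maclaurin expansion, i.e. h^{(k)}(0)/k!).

L = (-8 - 96·x + 96·x^2 + 128·x^3)·Dx^2 + (-10 - 16·x - 72·x^2 + 192·x^3 + 256·x^4)·Dx^3 + (-1 - 2·x + 8·x^2 + 8·x^3 + 48·x^4 + 64·x^5)·Dx^4  (order 4).
h: a_k = 0, 0, 5, -8/3, 10/3, -64/5, 112/3, -2048/21, 2000/7, …
ICs: h(0) = 0, h′(0) = 0, h′′(0) = 10, h′′′(0) = -16.

f: a_k = 0, 6, 0, -8, 0, 96/5, 0, -384/7, 0, …
g: a_k = 0, 4, -8, 64/3, -64, 1024/5, -2048/3, 16384/7, -8192, …
f+g: L₀ = lclm(L_f,L_g), ord ≤ 2+2.
h=∫h₀ ⇒ L = L₀·Dx.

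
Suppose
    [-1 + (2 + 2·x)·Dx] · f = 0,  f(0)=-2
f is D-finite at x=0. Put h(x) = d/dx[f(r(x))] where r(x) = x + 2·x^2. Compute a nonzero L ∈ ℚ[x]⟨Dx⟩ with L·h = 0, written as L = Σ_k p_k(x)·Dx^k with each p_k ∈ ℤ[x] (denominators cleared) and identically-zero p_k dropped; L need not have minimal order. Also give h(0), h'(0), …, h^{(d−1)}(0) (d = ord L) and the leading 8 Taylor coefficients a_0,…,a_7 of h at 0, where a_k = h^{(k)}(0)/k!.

L = 7 + (-2 - 10·x - 12·x^2 - 16·x^3)·Dx  (order 1).
h: a_k = -1, -7/2, 21/8, 21/16, -595/128, 567/256, 5537/1024, -17843/2048, …
ICs: h(0) = -1.

f: a_k = -2, -1, 1/4, -1/8, 5/64, -7/128, 21/512, -33/1024, …
Change of var in L_f (x↦r) gives L₀.
h₀' ⇒ L via d/dx closure of L₀.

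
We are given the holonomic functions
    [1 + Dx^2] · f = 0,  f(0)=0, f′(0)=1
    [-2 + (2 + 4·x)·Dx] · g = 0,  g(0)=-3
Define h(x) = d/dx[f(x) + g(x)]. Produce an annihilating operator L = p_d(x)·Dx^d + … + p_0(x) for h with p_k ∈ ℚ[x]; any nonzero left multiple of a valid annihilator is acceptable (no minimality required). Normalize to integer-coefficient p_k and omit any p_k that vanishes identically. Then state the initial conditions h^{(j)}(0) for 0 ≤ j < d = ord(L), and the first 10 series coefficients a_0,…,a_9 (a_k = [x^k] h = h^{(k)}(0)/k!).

f: a_k = 0, 1, 0, -1/6, 0, 1/120, 0, -1/5040, 0, 1/362880, …
g: a_k = -3, -3, 3/2, -3/2, 15/8, -21/8, 63/16, -99/16, 1287/128, -2145/128, …
h₀=f+g: left-lcm gives L₀, ord ≤ 3.
h=h₀': d/dx-closure on L₀ ⇒ L.
L = (-4 - x - x^2) + (-1 - 3·x - 3·x^2 - 2·x^3)·Dx + (-4 - x - x^2)·Dx^2 + (-1 - 3·x - 3·x^2 - 2·x^3)·Dx^3  (order 3).
h: a_k = -2, 3, -5, 15/2, -157/12, 189/8, -15593/360, 1287/16, -3040537/20160, 36465/128, …
ICs: h(0) = -2, h′(0) = 3, h′′(0) = -10.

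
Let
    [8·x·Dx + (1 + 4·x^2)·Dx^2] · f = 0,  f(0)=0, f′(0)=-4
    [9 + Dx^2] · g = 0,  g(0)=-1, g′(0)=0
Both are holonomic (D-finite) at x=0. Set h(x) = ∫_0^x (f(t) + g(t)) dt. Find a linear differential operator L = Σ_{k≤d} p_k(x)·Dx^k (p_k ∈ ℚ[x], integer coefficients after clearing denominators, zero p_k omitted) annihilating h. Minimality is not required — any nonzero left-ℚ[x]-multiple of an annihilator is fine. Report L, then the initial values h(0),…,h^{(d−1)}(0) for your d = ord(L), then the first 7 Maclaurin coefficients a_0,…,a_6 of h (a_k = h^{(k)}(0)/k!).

f: a_k = 0, -4, 0, 16/3, 0, -64/5, 0, …
g: a_k = -1, 0, 9/2, 0, -27/8, 0, 81/80, …
h₀=f+g: left-lcm gives L₀, ord ≤ 4.
Integrate: L := L₀·Dx.
L = (-2808·x + 19008·x^3 + 10368·x^5)·Dx^2 + (9 + 1548·x^2 + 7344·x^4 + 5184·x^6)·Dx^3 + (-312·x + 2112·x^3 + 1152·x^5)·Dx^4 + (1 + 172·x^2 + 816·x^4 + 576·x^6)·Dx^5  (order 5).
h: a_k = 0, -1, -2, 3/2, 4/3, -27/40, -32/15, …
ICs: h(0) = 0, h′(0) = -1, h′′(0) = -4, h′′′(0) = 9, h′′′′(0) = 32.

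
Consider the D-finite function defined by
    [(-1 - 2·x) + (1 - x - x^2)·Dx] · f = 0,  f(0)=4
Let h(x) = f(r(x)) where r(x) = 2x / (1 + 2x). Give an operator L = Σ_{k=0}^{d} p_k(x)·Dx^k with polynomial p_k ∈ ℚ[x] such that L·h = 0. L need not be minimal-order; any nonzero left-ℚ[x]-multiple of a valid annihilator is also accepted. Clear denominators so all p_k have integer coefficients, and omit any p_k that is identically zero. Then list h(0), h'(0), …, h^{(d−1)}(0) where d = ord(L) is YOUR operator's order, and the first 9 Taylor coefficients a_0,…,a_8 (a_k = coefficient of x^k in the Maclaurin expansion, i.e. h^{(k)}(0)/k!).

L = (2 + 12·x) + (-1 - 4·x + 8·x^3)·Dx  (order 1).
h: a_k = 4, 8, 16, 0, 64, -128, 512, -1536, 5120, …
ICs: h(0) = 4.

f: a_k = 4, 4, 8, 12, 20, 32, 52, 84, 136, …
Change of var in L_f (x↦r) gives L₀.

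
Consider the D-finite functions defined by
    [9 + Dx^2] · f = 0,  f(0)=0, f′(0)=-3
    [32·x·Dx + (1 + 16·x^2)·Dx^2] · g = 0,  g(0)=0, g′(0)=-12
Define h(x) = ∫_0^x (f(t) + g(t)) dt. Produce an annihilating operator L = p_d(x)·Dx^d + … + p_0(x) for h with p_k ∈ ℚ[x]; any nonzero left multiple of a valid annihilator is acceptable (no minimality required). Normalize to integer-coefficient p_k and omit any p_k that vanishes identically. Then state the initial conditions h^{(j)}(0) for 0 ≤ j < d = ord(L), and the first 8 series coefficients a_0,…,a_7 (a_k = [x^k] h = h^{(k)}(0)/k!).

f: a_k = 0, -3, 0, 9/2, 0, -81/40, 0, 243/560, …
g: a_k = 0, -12, 0, 64, 0, -3072/5, 0, 49152/7, …
Weyl lclm of L_f,L_g ⇒ L₀ (ord ≤ 4).
Integrate: L := L₀·Dx.
L = (-52704·x + 967680·x^3 + 663552·x^5)·Dx^2 + (-207 + 13104·x^2 + 283392·x^4 + 331776·x^6)·Dx^3 + (-5856·x + 107520·x^3 + 73728·x^5)·Dx^4 + (-23 + 1456·x^2 + 31488·x^4 + 36864·x^6)·Dx^5  (order 5).
h: a_k = 0, 0, -15/2, 0, 137/8, 0, -8219/80, 0, …
ICs: h(0) = 0, h′(0) = 0, h′′(0) = -15, h′′′(0) = 0, h′′′′(0) = 411.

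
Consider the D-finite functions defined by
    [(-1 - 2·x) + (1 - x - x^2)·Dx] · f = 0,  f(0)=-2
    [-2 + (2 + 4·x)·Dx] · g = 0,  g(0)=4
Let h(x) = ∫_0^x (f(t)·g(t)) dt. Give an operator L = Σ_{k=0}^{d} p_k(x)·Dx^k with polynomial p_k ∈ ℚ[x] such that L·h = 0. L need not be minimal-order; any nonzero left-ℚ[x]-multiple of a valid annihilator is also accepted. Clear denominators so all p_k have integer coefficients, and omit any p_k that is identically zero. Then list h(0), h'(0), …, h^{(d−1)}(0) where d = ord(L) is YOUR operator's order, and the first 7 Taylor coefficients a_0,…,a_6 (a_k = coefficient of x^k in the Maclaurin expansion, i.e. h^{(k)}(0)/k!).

f: a_k = -2, -2, -4, -6, -10, -16, -26, …
g: a_k = 4, 4, -2, 2, -5/2, 7/2, -21/4, …
Sym-product of L_f,L_g gives L₀ (≤ ord 1).
∫: right-multiply L₀ by Dx.
L = (2 + 3·x + 3·x^2)·Dx + (-1 - x + 3·x^2 + 2·x^3)·Dx^2  (order 2).
h: a_k = 0, -8, -8, -20/3, -10, -11, -17, …
ICs: h(0) = 0, h′(0) = -8.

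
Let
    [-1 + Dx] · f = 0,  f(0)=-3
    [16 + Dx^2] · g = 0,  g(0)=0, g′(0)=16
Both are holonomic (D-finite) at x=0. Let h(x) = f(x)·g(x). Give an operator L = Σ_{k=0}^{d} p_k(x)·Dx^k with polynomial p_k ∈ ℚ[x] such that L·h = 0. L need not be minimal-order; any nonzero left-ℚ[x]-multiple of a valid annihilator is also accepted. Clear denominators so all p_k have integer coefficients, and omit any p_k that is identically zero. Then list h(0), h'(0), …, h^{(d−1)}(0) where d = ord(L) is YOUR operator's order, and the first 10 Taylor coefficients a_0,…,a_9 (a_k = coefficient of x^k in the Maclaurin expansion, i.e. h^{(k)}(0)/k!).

f: a_k = -3, -3, -3/2, -1/2, -1/8, -1/40, -1/240, -1/1680, -1/13440, -1/120960, …
g: a_k = 0, 16, 0, -128/3, 0, 512/15, 0, -4096/315, 0, 8192/2835, …
L₀ := L_f ⊗_s L_g (sym. prod.), ord ≤ 2.
L = 17 - 2·Dx + Dx^2  (order 2).
h: a_k = 0, -48, -48, 104, 120, -202/5, -1222/15, -727/105, 23, 50999/7560, …
ICs: h(0) = 0, h′(0) = -48.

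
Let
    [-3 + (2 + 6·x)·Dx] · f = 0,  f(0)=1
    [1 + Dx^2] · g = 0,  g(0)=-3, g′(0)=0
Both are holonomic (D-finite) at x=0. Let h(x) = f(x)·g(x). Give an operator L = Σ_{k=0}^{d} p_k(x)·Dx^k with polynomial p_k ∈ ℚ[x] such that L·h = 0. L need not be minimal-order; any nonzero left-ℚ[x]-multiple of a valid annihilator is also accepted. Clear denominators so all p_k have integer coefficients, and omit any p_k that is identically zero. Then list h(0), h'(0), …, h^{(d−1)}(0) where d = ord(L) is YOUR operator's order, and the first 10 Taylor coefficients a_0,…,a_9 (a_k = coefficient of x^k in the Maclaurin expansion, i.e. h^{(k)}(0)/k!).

L = (31 + 24·x + 36·x^2) + (-12 - 36·x)·Dx + (4 + 24·x + 36·x^2)·Dx^2  (order 2).
h: a_k = -3, -9/2, 39/8, -45/16, 983/128, -4503/256, 618229/15360, -982601/10240, 810807791/3440640, -1358343193/2293760, …
ICs: h(0) = -3, h′(0) = -9/2.

f: a_k = 1, 3/2, -9/8, 27/16, -405/128, 1701/256, -15309/1024, 72171/2048, -2814669/32768, 14073345/65536, …
g: a_k = -3, 0, 3/2, 0, -1/8, 0, 1/240, 0, -1/13440, 0, …
Product ⇒ symmetric product L₀, ord ≤ 2.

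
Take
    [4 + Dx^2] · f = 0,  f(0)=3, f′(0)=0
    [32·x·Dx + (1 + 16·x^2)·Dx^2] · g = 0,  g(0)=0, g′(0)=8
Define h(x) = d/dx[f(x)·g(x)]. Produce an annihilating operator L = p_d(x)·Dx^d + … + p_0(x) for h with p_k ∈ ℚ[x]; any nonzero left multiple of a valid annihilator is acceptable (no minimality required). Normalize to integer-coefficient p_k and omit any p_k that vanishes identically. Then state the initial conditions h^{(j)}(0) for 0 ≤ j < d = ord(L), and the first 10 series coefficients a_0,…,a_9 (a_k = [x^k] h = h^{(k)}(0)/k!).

L = (62288 + 2213376·x^2 + 73428992·x^4 + 58982400·x^6 + 3145728·x^8 - 167772160·x^10 + 268435456·x^12) + (35072·x + 2871296·x^3 + 39976960·x^5 + 52428800·x^7 + 83886080·x^9 + 268435456·x^11)·Dx + (15912 + 579328·x^2 + 18954240·x^4 + 19529728·x^6 + 9961472·x^8 - 16777216·x^10 + 134217728·x^12)·Dx^2 + (8768·x + 717824·x^3 + 9994240·x^5 + 13107200·x^7 + 20971520·x^9 + 67108864·x^11)·Dx^3 + (85 + 6496·x^2 + 149248·x^4 + 1196032·x^6 + 2293760·x^8 + 6291456·x^10 + 16777216·x^12)·Dx^4  (order 4).
h: a_k = 24, 0, -528, 0, 7504, 0, -1741792/15, 0, 12831856/7, 0, …
ICs: h(0) = 24, h′(0) = 0, h′′(0) = -1056, h′′′(0) = 0.

f: a_k = 3, 0, -6, 0, 2, 0, -4/15, 0, 2/105, 0, …
g: a_k = 0, 8, 0, -128/3, 0, 2048/5, 0, -32768/7, 0, 524288/9, …
L₀ := L_f ⊗_s L_g (sym. prod.), ord ≤ 4.
h₀' ⇒ L via d/dx closure of L₀.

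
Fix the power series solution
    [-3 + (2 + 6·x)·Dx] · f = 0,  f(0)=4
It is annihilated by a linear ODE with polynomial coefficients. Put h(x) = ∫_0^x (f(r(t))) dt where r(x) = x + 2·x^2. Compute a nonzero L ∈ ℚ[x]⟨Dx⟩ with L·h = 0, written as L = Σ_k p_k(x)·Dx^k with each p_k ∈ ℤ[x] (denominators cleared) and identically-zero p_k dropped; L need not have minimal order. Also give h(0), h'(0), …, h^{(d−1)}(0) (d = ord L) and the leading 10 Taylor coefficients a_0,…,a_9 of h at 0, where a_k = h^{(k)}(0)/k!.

L = (-3 - 12·x)·Dx + (2 + 6·x + 12·x^2)·Dx^2  (order 2).
h: a_k = 0, 4, 3, 5/2, -45/16, 63/32, 135/128, -11205/1792, 41715/4096, -31365/8192, …
ICs: h(0) = 0, h′(0) = 4.

f: a_k = 4, 6, -9/2, 27/4, -405/32, 1701/64, -15309/256, 72171/512, -2814669/8192, 14073345/16384, …
h₀=f(r): pull back L_f along r ⇒ L₀.
Integrate: L := L₀·Dx.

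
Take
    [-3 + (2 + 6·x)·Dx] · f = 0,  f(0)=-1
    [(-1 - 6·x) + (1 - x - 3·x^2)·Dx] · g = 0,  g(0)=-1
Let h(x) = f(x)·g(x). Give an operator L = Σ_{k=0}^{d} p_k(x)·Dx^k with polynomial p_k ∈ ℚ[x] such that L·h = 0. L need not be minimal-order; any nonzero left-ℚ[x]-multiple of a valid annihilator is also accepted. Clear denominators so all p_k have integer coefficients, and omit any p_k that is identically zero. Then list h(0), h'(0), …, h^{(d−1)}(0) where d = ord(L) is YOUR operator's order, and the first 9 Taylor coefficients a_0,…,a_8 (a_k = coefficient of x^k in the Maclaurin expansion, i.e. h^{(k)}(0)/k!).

L = (5 + 15·x + 27·x^2) + (-2 - 4·x + 12·x^2 + 18·x^3)·Dx  (order 1).
h: a_k = 1, 5/2, 35/8, 217/16, 3011/128, 18139/256, 129511/1024, 766529/2048, 21882851/32768, …
ICs: h(0) = 1.

f: a_k = -1, -3/2, 9/8, -27/16, 405/128, -1701/256, 15309/1024, -72171/2048, 2814669/32768, …
g: a_k = -1, -1, -4, -7, -19, -40, -97, -217, -508, …
L₀ := L_f ⊗_s L_g (sym. prod.), ord ≤ 1.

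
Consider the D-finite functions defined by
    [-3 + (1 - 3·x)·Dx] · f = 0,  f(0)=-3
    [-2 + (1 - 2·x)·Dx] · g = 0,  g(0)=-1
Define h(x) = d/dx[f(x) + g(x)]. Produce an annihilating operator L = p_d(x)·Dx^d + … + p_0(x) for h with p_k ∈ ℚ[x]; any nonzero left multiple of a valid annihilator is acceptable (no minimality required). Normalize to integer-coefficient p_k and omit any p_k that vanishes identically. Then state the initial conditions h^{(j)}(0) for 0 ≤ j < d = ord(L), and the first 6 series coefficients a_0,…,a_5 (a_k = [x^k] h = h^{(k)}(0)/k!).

f: a_k = -3, -9, -27, -81, -243, -729, …
g: a_k = -1, -2, -4, -8, -16, -32, …
h₀=f+g: left-lcm gives L₀, ord ≤ 2.
h=h₀': d/dx-closure on L₀ ⇒ L.
L = 36 + (-15 + 36·x)·Dx + (1 - 5·x + 6·x^2)·Dx^2  (order 2).
h: a_k = -11, -62, -267, -1036, -3805, -13506, …
ICs: h(0) = -11, h′(0) = -62.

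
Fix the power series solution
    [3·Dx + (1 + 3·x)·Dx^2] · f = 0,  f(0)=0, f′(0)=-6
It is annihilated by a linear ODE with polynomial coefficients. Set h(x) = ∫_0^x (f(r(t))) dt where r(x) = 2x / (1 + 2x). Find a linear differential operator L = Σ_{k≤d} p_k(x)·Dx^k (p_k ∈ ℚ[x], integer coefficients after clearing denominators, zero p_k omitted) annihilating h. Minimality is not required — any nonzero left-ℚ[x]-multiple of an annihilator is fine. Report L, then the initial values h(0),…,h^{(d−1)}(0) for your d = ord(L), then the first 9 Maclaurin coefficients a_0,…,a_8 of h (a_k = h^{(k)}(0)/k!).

L = (10 + 32·x)·Dx^2 + (1 + 10·x + 16·x^2)·Dx^3  (order 3).
h: a_k = 0, 0, -6, 20, -84, 408, -10912/5, 12480, -524256/7, …
ICs: h(0) = 0, h′(0) = 0, h′′(0) = -12.

f: a_k = 0, -6, 9, -18, 81/2, -486/5, 243, -4374/7, 6561/4, …
L₀ from L_f via x↦r, Dx↦r'^{-1}Dx.
Integrate: L := L₀·Dx.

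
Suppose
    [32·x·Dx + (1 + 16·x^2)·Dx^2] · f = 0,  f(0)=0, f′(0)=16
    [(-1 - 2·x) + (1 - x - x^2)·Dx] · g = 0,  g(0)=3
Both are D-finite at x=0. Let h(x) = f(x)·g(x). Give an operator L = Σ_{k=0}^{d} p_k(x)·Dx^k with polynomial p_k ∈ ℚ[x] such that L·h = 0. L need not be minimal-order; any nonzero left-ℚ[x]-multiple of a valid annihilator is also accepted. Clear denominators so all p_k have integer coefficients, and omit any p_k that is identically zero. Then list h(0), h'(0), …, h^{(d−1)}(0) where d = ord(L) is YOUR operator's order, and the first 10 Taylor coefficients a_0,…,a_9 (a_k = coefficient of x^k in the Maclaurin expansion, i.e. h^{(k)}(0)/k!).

L = (2 + 32·x + 96·x^2) + (2 - 28·x + 64·x^2 + 96·x^3)·Dx + (-1 + x - 15·x^2 + 16·x^3 + 16·x^4)·Dx^2  (order 2).
h: a_k = 0, 48, 48, -160, -112, 10928/5, 10368/5, -833968/35, -761392/35, 6382816/21, …
ICs: h(0) = 0, h′(0) = 48.

f: a_k = 0, 16, 0, -256/3, 0, 4096/5, 0, -65536/7, 0, 1048576/9, …
g: a_k = 3, 3, 6, 9, 15, 24, 39, 63, 102, 165, …
f·g: L₀ = L_f ⊗_s L_g, ord ≤ 2·1.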